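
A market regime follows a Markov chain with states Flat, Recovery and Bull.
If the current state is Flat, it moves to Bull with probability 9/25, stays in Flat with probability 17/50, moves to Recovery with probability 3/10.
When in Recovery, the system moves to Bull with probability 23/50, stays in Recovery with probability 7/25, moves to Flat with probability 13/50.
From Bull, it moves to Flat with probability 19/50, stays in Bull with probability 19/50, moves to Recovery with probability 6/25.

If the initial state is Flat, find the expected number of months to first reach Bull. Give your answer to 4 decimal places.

2.5680

Let t(s) be the expected number of months to first reach Bull from state s, with t(Bull) = 0. Conditioning on the first month:
t(Flat) = 1 + 0.34·t(Flat) + 0.3·t(Recovery)
t(Recovery) = 1 + 0.26·t(Flat) + 0.28·t(Recovery)
Solving: t(Flat) = 2.5680, t(Recovery) = 2.3162.
Expected months from Flat to Bull: 2.5680.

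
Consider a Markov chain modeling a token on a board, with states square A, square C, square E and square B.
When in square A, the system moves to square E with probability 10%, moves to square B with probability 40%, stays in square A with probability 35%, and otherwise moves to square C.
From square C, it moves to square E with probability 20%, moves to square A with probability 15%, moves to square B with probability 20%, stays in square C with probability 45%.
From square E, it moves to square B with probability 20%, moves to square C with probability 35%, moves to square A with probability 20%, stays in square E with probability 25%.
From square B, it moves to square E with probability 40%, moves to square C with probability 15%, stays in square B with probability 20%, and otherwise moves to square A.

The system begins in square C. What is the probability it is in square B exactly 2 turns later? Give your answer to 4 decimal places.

0.2300

Propagate the distribution vector 2 turns from square C.
After 0 turns: (0.0000, 1.0000, 0.0000, 0.0000)
After 1 turn: (0.1500, 0.4500, 0.2000, 0.2000)
After 2 turns: (0.2100, 0.3250, 0.2350, 0.2300)
P(in square B after 2 turns) = 0.2300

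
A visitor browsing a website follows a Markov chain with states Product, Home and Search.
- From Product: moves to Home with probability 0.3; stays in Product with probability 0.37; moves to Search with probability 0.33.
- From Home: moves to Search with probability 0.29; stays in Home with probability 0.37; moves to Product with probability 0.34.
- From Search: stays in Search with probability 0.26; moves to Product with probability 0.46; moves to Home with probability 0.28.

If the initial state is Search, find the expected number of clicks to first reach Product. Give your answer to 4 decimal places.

2.3636

Let t(s) be the expected number of clicks to first reach Product from state s, with t(Product) = 0. Conditioning on the first click:
t(Home) = 1 + 0.37·t(Home) + 0.29·t(Search)
t(Search) = 1 + 0.28·t(Home) + 0.26·t(Search)
Solving: t(Home) = 2.6753, t(Search) = 2.3636.
Expected clicks from Search to Product: 2.3636.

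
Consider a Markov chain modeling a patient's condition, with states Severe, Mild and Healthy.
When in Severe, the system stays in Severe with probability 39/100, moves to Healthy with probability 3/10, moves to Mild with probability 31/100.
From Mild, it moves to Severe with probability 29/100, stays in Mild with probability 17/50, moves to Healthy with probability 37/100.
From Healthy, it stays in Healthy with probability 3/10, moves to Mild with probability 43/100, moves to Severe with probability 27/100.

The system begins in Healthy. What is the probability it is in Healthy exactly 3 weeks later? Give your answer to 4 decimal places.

0.3251

Propagate the distribution vector 3 weeks from Healthy.
After 0 weeks: (0.0000, 0.0000, 1.0000)
After 1 week: (0.2700, 0.4300, 0.3000)
After 2 weeks: (0.3110, 0.3589, 0.3301)
After 3 weeks: (0.3145, 0.3604, 0.3251)
P(in Healthy after 3 weeks) = 0.3251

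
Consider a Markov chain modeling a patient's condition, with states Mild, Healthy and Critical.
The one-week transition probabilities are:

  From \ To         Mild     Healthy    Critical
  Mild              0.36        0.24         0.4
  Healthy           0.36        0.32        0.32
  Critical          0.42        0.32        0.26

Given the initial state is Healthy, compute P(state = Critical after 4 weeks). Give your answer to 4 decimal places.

0.3305

Propagate the distribution vector 4 weeks from Healthy.
After 0 weeks: (0.0000, 1.0000, 0.0000)
After 1 week: (0.3600, 0.3200, 0.3200)
After 2 weeks: (0.3792, 0.2912, 0.3296)
After 3 weeks: (0.3798, 0.2897, 0.3306)
After 4 weeks: (0.3798, 0.2896, 0.3305)
P(in Critical after 4 weeks) = 0.3305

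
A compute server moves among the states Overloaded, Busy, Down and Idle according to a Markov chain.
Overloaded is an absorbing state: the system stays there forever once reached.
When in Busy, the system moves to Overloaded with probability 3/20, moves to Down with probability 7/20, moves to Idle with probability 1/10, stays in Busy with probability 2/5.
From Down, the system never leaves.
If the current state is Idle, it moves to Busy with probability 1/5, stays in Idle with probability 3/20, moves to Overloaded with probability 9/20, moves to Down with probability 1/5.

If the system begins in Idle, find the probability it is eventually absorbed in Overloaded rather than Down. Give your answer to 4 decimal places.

0.6122

Let h(s) be the probability of absorption at Overloaded starting from transient state s. Then h(Overloaded) = 1 and h(Down) = 0. By first-step analysis:
h(Busy) = 0.15·1 + 0.4·h(Busy) + 0.35·0 + 0.1·h(Idle)
h(Idle) = 0.45·1 + 0.2·h(Busy) + 0.2·0 + 0.15·h(Idle)
Solving: h(Busy) = 0.3520, h(Idle) = 0.6122.
Starting from Idle, the probability is 0.6122.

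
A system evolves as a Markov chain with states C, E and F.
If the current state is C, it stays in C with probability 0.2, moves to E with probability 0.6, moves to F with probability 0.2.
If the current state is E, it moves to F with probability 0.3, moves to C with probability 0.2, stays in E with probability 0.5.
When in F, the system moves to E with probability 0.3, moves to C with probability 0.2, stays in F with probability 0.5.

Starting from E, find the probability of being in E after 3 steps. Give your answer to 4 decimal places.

0.4520

Propagate the distribution vector 3 steps from E.
After 0 steps: (0.0000, 1.0000, 0.0000)
After 1 step: (0.2000, 0.5000, 0.3000)
After 2 steps: (0.2000, 0.4600, 0.3400)
After 3 steps: (0.2000, 0.4520, 0.3480)
P(in E after 3 steps) = 0.4520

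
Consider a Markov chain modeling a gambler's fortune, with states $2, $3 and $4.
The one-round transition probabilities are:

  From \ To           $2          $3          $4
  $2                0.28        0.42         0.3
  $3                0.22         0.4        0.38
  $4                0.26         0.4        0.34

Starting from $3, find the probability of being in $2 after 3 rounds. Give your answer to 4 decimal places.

0.2488

Propagate the distribution vector 3 rounds from $3.
After 0 rounds: (0.0000, 1.0000, 0.0000)
After 1 round: (0.2200, 0.4000, 0.3800)
After 2 rounds: (0.2484, 0.4044, 0.3472)
After 3 rounds: (0.2488, 0.4050, 0.3462)
P(in $2 after 3 rounds) = 0.2488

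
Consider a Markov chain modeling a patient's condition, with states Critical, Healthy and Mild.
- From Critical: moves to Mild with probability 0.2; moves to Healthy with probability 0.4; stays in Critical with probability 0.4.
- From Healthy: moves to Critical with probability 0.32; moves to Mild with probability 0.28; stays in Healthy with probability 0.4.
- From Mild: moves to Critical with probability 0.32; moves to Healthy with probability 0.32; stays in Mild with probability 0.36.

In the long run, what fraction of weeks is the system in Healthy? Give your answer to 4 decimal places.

Let the stationary distribution be π with π = πP and π_1 + π_2 + π_3 = 1.
π_1 = 0.4·π_1 + 0.32·π_2 + 0.32·π_3
π_2 = 0.4·π_1 + 0.4·π_2 + 0.32·π_3
Solving with the normalization constraint gives π = (0.3478, 0.3781, 0.2741).
So the stationary probability of Healthy is 0.3781.

0.3781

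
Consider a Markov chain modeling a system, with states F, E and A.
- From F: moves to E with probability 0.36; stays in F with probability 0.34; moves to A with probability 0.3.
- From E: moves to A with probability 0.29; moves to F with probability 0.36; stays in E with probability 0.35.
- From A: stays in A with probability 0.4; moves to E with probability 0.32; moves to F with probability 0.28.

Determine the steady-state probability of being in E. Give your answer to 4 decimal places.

Let the stationary distribution be π with π = πP and π_1 + π_2 + π_3 = 1.
π_1 = 0.34·π_1 + 0.36·π_2 + 0.28·π_3
π_2 = 0.36·π_1 + 0.35·π_2 + 0.32·π_3
Solving with the normalization constraint gives π = (0.3271, 0.3434, 0.3295).
So the stationary probability of E is 0.3434.

0.3434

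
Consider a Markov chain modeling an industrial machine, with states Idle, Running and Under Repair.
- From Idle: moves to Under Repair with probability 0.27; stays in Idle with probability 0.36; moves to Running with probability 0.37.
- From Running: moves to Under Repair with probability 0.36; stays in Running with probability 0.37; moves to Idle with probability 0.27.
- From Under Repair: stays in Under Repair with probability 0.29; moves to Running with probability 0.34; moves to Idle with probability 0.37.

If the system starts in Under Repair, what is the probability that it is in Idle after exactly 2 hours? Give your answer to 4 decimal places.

0.3323

Sum over the intermediate state after 1 hour:
P = P(Under Repair→Idle)·P(Idle→Idle) + P(Under Repair→Running)·P(Running→Idle) + P(Under Repair→Under Repair)·P(Under Repair→Idle)
  = 0.37×0.36 + 0.34×0.27 + 0.29×0.37
  = 0.1332 + 0.0918 + 0.1073 = 0.3323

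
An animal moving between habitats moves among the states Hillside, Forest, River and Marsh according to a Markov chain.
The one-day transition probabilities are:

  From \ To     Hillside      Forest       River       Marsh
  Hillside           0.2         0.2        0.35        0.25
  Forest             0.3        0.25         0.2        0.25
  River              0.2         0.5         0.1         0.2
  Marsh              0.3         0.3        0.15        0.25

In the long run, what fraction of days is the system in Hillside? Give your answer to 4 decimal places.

0.2540

Let the stationary distribution be π with π = πP and π_1 + π_2 + π_3 + π_4 = 1.
π_1 = 0.2·π_1 + 0.3·π_2 + 0.2·π_3 + 0.3·π_4
π_2 = 0.2·π_1 + 0.25·π_2 + 0.5·π_3 + 0.3·π_4
π_3 = 0.35·π_1 + 0.2·π_2 + 0.1·π_3 + 0.15·π_4
Solving with the normalization constraint gives π = (0.2540, 0.3007, 0.2056, 0.2397).
So the stationary probability of Hillside is 0.2540.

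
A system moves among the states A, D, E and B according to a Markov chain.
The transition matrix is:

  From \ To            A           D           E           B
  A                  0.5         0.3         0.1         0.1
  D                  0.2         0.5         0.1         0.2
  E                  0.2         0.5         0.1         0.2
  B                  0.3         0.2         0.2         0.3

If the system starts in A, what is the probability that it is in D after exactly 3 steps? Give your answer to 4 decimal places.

Propagate the distribution vector 3 steps from A.
After 0 steps: (1.0000, 0.0000, 0.0000, 0.0000)
After 1 step: (0.5000, 0.3000, 0.1000, 0.1000)
After 2 steps: (0.3600, 0.3700, 0.1100, 0.1600)
After 3 steps: (0.3240, 0.3800, 0.1160, 0.1800)
P(in D after 3 steps) = 0.3800

0.3800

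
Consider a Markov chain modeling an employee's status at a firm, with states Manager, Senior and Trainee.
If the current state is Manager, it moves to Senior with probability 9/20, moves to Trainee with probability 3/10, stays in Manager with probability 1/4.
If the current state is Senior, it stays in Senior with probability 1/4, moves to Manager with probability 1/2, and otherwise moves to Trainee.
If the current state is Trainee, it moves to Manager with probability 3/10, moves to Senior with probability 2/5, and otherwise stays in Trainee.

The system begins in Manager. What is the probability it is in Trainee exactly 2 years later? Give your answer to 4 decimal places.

0.2775

Sum over the intermediate state after 1 year:
P = P(Manager→Manager)·P(Manager→Trainee) + P(Manager→Senior)·P(Senior→Trainee) + P(Manager→Trainee)·P(Trainee→Trainee)
  = 0.25×0.3 + 0.45×0.25 + 0.3×0.3
  = 0.0750 + 0.1125 + 0.0900 = 0.2775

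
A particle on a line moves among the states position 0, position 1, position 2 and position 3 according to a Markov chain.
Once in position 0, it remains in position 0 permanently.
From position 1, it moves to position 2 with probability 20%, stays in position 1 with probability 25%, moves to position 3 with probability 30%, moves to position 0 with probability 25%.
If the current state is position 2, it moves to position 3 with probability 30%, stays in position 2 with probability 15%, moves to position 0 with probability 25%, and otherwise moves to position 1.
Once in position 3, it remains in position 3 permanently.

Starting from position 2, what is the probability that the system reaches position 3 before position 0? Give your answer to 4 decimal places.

Let h(s) be the probability of absorption at position 3 starting from transient state s. Then h(position 3) = 1 and h(position 0) = 0. By first-step analysis:
h(position 1) = 0.25·0 + 0.25·h(position 1) + 0.2·h(position 2) + 0.3·1
h(position 2) = 0.25·0 + 0.3·h(position 1) + 0.15·h(position 2) + 0.3·1
Solving: h(position 1) = 0.5455, h(position 2) = 0.5455.
Starting from position 2, the probability is 0.5455.

0.5455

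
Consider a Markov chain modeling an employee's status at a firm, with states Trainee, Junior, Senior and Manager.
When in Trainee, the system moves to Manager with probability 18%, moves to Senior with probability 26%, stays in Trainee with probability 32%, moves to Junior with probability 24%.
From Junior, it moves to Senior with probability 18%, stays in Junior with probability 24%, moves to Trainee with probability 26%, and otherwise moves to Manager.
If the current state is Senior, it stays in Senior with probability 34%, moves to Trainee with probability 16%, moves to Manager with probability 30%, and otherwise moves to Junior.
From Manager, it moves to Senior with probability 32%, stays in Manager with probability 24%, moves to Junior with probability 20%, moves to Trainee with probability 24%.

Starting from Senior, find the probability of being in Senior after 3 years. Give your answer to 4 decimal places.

0.2820

Propagate the distribution vector 3 years from Senior.
After 0 years: (0.0000, 0.0000, 1.0000, 0.0000)
After 1 year: (0.1600, 0.2000, 0.3400, 0.3000)
After 2 years: (0.2296, 0.2144, 0.2892, 0.2668)
After 3 years: (0.2395, 0.2178, 0.2820, 0.2607)
P(in Senior after 3 years) = 0.2820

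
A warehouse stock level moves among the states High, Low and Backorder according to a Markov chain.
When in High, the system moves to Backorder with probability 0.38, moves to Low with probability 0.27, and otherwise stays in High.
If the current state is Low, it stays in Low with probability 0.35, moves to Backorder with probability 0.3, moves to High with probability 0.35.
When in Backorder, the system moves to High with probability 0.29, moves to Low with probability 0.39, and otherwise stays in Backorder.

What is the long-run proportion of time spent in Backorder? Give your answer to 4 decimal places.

0.3331

Let the stationary distribution be π with π = πP and π_1 + π_2 + π_3 = 1.
π_1 = 0.35·π_1 + 0.35·π_2 + 0.29·π_3
π_2 = 0.27·π_1 + 0.35·π_2 + 0.39·π_3
Solving with the normalization constraint gives π = (0.3300, 0.3369, 0.3331).
So the stationary probability of Backorder is 0.3331.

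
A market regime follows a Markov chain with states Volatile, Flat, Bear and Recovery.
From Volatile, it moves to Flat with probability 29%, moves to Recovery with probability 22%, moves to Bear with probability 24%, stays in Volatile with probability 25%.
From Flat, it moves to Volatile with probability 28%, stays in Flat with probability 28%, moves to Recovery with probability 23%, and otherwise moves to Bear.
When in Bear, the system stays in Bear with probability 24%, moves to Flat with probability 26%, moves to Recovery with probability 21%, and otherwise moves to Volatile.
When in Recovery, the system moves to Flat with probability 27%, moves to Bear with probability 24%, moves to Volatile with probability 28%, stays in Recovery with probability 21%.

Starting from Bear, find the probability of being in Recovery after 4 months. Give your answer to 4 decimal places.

Propagate the distribution vector 4 months from Bear.
After 0 months: (0.0000, 0.0000, 1.0000, 0.0000)
After 1 month: (0.2900, 0.2600, 0.2400, 0.2100)
After 2 months: (0.2737, 0.2760, 0.2322, 0.2181)
After 3 months: (0.2741, 0.2759, 0.2317, 0.2183)
After 4 months: (0.2741, 0.2759, 0.2317, 0.2183)
P(in Recovery after 4 months) = 0.2183

0.2183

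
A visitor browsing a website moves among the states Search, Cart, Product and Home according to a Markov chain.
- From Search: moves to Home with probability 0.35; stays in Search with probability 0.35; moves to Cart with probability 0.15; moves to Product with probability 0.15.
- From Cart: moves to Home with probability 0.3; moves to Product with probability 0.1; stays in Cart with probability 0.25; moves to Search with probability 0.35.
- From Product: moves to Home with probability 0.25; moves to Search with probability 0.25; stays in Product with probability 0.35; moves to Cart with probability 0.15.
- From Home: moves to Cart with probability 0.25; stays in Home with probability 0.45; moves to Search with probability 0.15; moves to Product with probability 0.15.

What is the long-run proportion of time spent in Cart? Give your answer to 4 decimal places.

0.2064

Let the stationary distribution be π with π = πP and π_1 + π_2 + π_3 + π_4 = 1.
π_1 = 0.35·π_1 + 0.35·π_2 + 0.25·π_3 + 0.15·π_4
π_2 = 0.15·π_1 + 0.25·π_2 + 0.15·π_3 + 0.25·π_4
π_3 = 0.15·π_1 + 0.1·π_2 + 0.35·π_3 + 0.15·π_4
Solving with the normalization constraint gives π = (0.2609, 0.2064, 0.1746, 0.3580).
So the stationary probability of Cart is 0.2064.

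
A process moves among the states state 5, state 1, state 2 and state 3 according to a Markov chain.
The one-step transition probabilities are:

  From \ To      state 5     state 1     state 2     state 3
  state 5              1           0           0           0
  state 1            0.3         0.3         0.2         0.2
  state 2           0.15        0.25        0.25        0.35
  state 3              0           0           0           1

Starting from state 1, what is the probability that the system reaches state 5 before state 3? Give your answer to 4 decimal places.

0.5368

Let h(s) be the probability of absorption at state 5 starting from transient state s. Then h(state 5) = 1 and h(state 3) = 0. By first-step analysis:
h(state 1) = 0.3·1 + 0.3·h(state 1) + 0.2·h(state 2) + 0.2·0
h(state 2) = 0.15·1 + 0.25·h(state 1) + 0.25·h(state 2) + 0.35·0
Solving: h(state 1) = 0.5368, h(state 2) = 0.3789.
Starting from state 1, the probability is 0.5368.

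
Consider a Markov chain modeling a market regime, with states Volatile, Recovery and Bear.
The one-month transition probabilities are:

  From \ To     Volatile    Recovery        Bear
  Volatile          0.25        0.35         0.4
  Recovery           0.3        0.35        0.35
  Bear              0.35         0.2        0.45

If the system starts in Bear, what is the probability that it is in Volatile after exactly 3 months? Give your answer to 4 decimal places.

Propagate the distribution vector 3 months from Bear.
After 0 months: (0.0000, 0.0000, 1.0000)
After 1 month: (0.3500, 0.2000, 0.4500)
After 2 months: (0.3050, 0.2825, 0.4125)
After 3 months: (0.3054, 0.2881, 0.4065)
P(in Volatile after 3 months) = 0.3054

0.3054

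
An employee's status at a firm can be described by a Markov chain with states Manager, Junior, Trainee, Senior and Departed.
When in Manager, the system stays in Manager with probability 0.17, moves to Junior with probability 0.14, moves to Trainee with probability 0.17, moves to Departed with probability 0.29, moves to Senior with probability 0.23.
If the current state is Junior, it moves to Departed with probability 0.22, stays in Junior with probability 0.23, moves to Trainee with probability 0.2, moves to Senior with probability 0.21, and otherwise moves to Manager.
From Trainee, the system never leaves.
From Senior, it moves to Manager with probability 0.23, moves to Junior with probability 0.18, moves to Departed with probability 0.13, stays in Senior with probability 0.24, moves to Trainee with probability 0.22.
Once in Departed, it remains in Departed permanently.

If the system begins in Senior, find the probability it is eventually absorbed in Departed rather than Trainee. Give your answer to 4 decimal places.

Let h(s) be the probability of absorption at Departed starting from transient state s. Then h(Departed) = 1 and h(Trainee) = 0. By first-step analysis:
h(Manager) = 0.17·h(Manager) + 0.14·h(Junior) + 0.17·0 + 0.23·h(Senior) + 0.29·1
h(Junior) = 0.14·h(Manager) + 0.23·h(Junior) + 0.2·0 + 0.21·h(Senior) + 0.22·1
h(Senior) = 0.23·h(Manager) + 0.18·h(Junior) + 0.22·0 + 0.24·h(Senior) + 0.13·1
Solving: h(Manager) = 0.5648, h(Junior) = 0.5149, h(Senior) = 0.4639.
Starting from Senior, the probability is 0.4639.

0.4639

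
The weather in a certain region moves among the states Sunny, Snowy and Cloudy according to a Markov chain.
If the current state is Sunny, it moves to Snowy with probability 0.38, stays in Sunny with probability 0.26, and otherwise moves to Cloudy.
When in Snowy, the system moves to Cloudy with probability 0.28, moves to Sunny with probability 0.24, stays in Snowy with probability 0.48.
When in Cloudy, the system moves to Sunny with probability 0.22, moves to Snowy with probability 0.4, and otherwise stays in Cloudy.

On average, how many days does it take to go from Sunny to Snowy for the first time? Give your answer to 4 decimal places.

2.5817

Let t(s) be the expected number of days to first reach Snowy from state s, with t(Snowy) = 0. Conditioning on the first day:
t(Sunny) = 1 + 0.26·t(Sunny) + 0.36·t(Cloudy)
t(Cloudy) = 1 + 0.22·t(Sunny) + 0.38·t(Cloudy)
Solving: t(Sunny) = 2.5817, t(Cloudy) = 2.5290.
Expected days from Sunny to Snowy: 2.5817.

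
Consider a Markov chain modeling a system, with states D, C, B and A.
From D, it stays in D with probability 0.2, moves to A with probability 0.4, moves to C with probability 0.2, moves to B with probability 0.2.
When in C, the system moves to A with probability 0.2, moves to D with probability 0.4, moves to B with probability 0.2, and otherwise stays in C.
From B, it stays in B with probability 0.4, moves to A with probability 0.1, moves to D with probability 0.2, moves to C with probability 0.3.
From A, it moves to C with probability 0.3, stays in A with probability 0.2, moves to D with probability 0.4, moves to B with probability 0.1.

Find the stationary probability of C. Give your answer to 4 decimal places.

Let the stationary distribution be π with π = πP and π_1 + π_2 + π_3 + π_4 = 1.
π_1 = 0.2·π_1 + 0.4·π_2 + 0.2·π_3 + 0.4·π_4
π_2 = 0.2·π_1 + 0.2·π_2 + 0.3·π_3 + 0.3·π_4
π_3 = 0.2·π_1 + 0.2·π_2 + 0.4·π_3 + 0.1·π_4
Solving with the normalization constraint gives π = (0.2966, 0.2458, 0.2203, 0.2373).
So the stationary probability of C is 0.2458.

0.2458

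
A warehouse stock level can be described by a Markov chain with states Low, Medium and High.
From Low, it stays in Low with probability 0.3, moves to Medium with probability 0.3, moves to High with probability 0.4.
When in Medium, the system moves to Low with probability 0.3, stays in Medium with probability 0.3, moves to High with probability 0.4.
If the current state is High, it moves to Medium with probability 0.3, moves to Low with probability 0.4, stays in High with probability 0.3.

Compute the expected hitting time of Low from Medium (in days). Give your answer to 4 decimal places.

Let t(s) be the expected number of days to first reach Low from state s, with t(Low) = 0. Conditioning on the first day:
t(Medium) = 1 + 0.3·t(Medium) + 0.4·t(High)
t(High) = 1 + 0.3·t(Medium) + 0.3·t(High)
Solving: t(Medium) = 2.9730, t(High) = 2.7027.
Expected days from Medium to Low: 2.9730.

2.9730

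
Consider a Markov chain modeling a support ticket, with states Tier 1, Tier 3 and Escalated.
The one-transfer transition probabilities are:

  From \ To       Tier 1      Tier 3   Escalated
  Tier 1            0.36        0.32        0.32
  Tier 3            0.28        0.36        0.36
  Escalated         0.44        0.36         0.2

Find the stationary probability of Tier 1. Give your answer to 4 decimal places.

0.3562

Let the stationary distribution be π with π = πP and π_1 + π_2 + π_3 = 1.
π_1 = 0.36·π_1 + 0.28·π_2 + 0.44·π_3
π_2 = 0.32·π_1 + 0.36·π_2 + 0.36·π_3
Solving with the normalization constraint gives π = (0.3562, 0.3458, 0.2981).
So the stationary probability of Tier 1 is 0.3562.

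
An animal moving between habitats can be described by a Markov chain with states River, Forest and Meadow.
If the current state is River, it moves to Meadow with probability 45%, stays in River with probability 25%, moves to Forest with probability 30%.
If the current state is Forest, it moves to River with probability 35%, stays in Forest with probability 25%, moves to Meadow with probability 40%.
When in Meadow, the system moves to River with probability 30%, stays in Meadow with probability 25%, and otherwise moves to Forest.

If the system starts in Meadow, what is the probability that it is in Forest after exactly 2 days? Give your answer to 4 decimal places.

Sum over the intermediate state after 1 day:
P = P(Meadow→River)·P(River→Forest) + P(Meadow→Forest)·P(Forest→Forest) + P(Meadow→Meadow)·P(Meadow→Forest)
  = 0.3×0.3 + 0.45×0.25 + 0.25×0.45
  = 0.0900 + 0.1125 + 0.1125 = 0.3150

0.3150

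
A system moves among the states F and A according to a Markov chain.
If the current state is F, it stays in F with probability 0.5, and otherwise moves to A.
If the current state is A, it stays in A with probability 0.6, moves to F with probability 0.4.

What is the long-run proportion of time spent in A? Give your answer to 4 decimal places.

Let the stationary distribution be π with π = πP and π_1 + π_2 = 1.
π_1 = 0.5·π_1 + 0.4·π_2
Solving with the normalization constraint gives π = (0.4444, 0.5556).
So the stationary probability of A is 0.5556.

0.5556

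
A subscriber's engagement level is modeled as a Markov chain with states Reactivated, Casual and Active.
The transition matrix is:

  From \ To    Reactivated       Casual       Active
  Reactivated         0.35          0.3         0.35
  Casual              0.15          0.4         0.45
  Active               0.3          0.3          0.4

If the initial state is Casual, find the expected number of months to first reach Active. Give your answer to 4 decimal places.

2.3188

Let t(s) be the expected number of months to first reach Active from state s, with t(Active) = 0. Conditioning on the first month:
t(Reactivated) = 1 + 0.35·t(Reactivated) + 0.3·t(Casual)
t(Casual) = 1 + 0.15·t(Reactivated) + 0.4·t(Casual)
Solving: t(Reactivated) = 2.6087, t(Casual) = 2.3188.
Expected months from Casual to Active: 2.3188.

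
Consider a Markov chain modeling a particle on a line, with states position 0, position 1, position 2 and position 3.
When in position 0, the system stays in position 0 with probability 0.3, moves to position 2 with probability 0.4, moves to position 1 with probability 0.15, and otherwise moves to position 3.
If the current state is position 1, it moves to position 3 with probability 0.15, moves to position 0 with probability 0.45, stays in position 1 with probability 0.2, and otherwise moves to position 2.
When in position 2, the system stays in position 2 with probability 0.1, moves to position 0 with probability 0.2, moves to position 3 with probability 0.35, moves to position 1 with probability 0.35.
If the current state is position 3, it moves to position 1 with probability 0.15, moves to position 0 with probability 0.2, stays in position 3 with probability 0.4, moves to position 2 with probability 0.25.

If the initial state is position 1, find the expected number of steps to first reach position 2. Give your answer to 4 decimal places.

Let t(s) be the expected number of steps to first reach position 2 from state s, with t(position 2) = 0. Conditioning on the first step:
t(position 0) = 1 + 0.3·t(position 0) + 0.15·t(position 1) + 0.15·t(position 3)
t(position 1) = 1 + 0.45·t(position 0) + 0.2·t(position 1) + 0.15·t(position 3)
t(position 3) = 1 + 0.2·t(position 0) + 0.15·t(position 1) + 0.4·t(position 3)
Solving: t(position 0) = 2.9549, t(position 1) = 3.5770, t(position 3) = 3.5459.
Expected steps from position 1 to position 2: 3.5770.

3.5770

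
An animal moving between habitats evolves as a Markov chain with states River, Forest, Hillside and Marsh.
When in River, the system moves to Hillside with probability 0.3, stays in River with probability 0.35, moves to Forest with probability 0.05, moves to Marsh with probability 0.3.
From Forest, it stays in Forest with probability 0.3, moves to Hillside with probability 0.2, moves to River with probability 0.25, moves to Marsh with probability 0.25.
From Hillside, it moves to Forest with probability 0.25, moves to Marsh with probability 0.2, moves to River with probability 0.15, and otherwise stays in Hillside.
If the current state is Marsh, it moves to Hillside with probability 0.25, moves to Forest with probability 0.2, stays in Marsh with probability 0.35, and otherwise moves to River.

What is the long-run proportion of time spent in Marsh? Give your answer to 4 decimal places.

Let the stationary distribution be π with π = πP and π_1 + π_2 + π_3 + π_4 = 1.
π_1 = 0.35·π_1 + 0.25·π_2 + 0.15·π_3 + 0.2·π_4
π_2 = 0.05·π_1 + 0.3·π_2 + 0.25·π_3 + 0.2·π_4
π_3 = 0.3·π_1 + 0.2·π_2 + 0.4·π_3 + 0.25·π_4
Solving with the normalization constraint gives π = (0.2297, 0.2004, 0.2958, 0.2741).
So the stationary probability of Marsh is 0.2741.

0.2741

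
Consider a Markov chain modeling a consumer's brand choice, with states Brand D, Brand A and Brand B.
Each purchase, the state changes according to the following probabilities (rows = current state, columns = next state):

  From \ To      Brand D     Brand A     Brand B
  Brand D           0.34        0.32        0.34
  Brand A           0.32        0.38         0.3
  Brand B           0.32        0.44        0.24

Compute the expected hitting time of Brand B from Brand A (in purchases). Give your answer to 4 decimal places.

Let t(s) be the expected number of purchases to first reach Brand B from state s, with t(Brand B) = 0. Conditioning on the first purchase:
t(Brand D) = 1 + 0.34·t(Brand D) + 0.32·t(Brand A)
t(Brand A) = 1 + 0.32·t(Brand D) + 0.38·t(Brand A)
Solving: t(Brand D) = 3.0639, t(Brand A) = 3.1943.
Expected purchases from Brand A to Brand B: 3.1943.

3.1943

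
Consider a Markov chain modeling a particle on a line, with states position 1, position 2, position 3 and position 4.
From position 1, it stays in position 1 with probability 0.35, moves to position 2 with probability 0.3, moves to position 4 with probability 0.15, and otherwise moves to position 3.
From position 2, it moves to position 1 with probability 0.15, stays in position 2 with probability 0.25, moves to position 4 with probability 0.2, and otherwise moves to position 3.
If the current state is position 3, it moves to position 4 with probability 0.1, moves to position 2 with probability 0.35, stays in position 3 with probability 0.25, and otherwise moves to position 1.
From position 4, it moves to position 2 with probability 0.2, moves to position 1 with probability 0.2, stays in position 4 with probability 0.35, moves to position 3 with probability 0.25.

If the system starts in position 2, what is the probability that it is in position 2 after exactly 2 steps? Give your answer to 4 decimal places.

Propagate the distribution vector 2 steps from position 2.
After 0 steps: (0.0000, 1.0000, 0.0000, 0.0000)
After 1 step: (0.1500, 0.2500, 0.4000, 0.2000)
After 2 steps: (0.2500, 0.2875, 0.2800, 0.1825)
P(in position 2 after 2 steps) = 0.2875

0.2875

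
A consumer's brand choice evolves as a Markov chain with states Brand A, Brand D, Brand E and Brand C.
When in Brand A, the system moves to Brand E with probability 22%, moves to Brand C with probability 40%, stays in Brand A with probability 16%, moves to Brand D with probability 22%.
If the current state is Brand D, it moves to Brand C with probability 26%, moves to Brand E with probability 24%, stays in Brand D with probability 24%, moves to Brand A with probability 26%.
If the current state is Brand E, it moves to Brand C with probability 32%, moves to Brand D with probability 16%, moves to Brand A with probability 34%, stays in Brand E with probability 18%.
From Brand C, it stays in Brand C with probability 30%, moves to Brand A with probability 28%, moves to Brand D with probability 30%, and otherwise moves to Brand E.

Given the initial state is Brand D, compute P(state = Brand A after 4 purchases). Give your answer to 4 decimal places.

0.2556

Propagate the distribution vector 4 purchases from Brand D.
After 0 purchases: (0.0000, 1.0000, 0.0000, 0.0000)
After 1 purchase: (0.2600, 0.2400, 0.2400, 0.2600)
After 2 purchases: (0.2584, 0.2312, 0.1892, 0.3212)
After 3 purchases: (0.2557, 0.2390, 0.1849, 0.3204)
After 4 purchases: (0.2556, 0.2393, 0.1853, 0.3197)
P(in Brand A after 4 purchases) = 0.2556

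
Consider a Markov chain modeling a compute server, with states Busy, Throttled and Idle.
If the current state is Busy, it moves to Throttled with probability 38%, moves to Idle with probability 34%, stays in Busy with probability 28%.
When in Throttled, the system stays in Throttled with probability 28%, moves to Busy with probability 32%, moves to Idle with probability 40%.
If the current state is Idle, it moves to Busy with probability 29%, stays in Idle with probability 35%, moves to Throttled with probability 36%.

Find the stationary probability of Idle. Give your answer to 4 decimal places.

0.3640

Let the stationary distribution be π with π = πP and π_1 + π_2 + π_3 = 1.
π_1 = 0.28·π_1 + 0.32·π_2 + 0.29·π_3
π_2 = 0.38·π_1 + 0.28·π_2 + 0.36·π_3
Solving with the normalization constraint gives π = (0.2972, 0.3388, 0.3640).
So the stationary probability of Idle is 0.3640.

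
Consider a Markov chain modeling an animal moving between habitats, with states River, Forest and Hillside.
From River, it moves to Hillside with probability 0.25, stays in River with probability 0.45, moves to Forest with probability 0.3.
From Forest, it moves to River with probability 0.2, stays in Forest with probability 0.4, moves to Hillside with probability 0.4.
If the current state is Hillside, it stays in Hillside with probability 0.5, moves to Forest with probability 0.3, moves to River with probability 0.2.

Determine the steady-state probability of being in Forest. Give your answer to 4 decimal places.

Let the stationary distribution be π with π = πP and π_1 + π_2 + π_3 = 1.
π_1 = 0.45·π_1 + 0.2·π_2 + 0.2·π_3
π_2 = 0.3·π_1 + 0.4·π_2 + 0.3·π_3
Solving with the normalization constraint gives π = (0.2667, 0.3333, 0.4000).
So the stationary probability of Forest is 0.3333.

0.3333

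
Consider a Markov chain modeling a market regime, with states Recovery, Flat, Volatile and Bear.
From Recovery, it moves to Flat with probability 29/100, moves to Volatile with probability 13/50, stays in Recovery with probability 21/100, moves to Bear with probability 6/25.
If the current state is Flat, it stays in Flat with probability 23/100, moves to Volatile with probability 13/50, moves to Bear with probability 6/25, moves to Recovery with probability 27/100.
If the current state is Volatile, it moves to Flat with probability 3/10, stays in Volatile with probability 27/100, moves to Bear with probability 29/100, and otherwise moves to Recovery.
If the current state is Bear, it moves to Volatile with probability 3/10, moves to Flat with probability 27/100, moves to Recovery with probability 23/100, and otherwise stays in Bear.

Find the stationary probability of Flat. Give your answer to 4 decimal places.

Let the stationary distribution be π with π = πP and π_1 + π_2 + π_3 + π_4 = 1.
π_1 = 0.21·π_1 + 0.27·π_2 + 0.14·π_3 + 0.23·π_4
π_2 = 0.29·π_1 + 0.23·π_2 + 0.3·π_3 + 0.27·π_4
π_3 = 0.26·π_1 + 0.26·π_2 + 0.27·π_3 + 0.3·π_4
Solving with the normalization constraint gives π = (0.2121, 0.2716, 0.2725, 0.2439).
So the stationary probability of Flat is 0.2716.

0.2716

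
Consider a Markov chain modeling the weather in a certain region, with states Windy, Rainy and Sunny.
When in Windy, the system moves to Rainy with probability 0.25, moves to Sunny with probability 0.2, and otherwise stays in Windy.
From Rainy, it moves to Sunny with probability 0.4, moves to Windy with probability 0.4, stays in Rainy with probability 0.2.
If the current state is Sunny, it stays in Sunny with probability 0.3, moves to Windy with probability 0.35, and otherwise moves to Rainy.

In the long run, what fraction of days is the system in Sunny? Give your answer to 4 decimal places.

Let the stationary distribution be π with π = πP and π_1 + π_2 + π_3 = 1.
π_1 = 0.55·π_1 + 0.4·π_2 + 0.35·π_3
π_2 = 0.25·π_1 + 0.2·π_2 + 0.35·π_3
Solving with the normalization constraint gives π = (0.4541, 0.2649, 0.2811).
So the stationary probability of Sunny is 0.2811.

0.2811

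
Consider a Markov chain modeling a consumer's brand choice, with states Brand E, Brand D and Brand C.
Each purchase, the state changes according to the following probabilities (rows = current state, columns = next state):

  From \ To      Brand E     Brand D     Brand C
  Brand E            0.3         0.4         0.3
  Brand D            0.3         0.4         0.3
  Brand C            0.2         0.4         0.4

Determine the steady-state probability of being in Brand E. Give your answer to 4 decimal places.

Let the stationary distribution be π with π = πP and π_1 + π_2 + π_3 = 1.
π_1 = 0.3·π_1 + 0.3·π_2 + 0.2·π_3
π_2 = 0.4·π_1 + 0.4·π_2 + 0.4·π_3
Solving with the normalization constraint gives π = (0.2667, 0.4000, 0.3333).
So the stationary probability of Brand E is 0.2667.

0.2667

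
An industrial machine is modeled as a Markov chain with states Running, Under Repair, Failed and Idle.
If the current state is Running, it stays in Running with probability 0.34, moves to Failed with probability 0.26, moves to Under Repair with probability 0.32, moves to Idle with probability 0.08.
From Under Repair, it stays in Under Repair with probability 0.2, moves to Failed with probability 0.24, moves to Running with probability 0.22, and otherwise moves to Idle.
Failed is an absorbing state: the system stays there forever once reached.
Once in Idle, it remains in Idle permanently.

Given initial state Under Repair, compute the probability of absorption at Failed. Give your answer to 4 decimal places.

0.4712

Let h(s) be the probability of absorption at Failed starting from transient state s. Then h(Failed) = 1 and h(Idle) = 0. By first-step analysis:
h(Running) = 0.34·h(Running) + 0.32·h(Under Repair) + 0.26·1 + 0.08·0
h(Under Repair) = 0.22·h(Running) + 0.2·h(Under Repair) + 0.24·1 + 0.34·0
Solving: h(Running) = 0.6224, h(Under Repair) = 0.4712.
Starting from Under Repair, the probability is 0.4712.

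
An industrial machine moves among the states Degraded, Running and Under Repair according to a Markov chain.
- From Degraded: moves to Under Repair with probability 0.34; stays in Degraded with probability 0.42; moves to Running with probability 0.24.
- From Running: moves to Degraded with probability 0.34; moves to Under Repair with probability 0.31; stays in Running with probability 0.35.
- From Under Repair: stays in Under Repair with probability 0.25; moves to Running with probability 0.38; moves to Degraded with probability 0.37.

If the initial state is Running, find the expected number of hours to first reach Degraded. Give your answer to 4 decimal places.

2.8672

Let t(s) be the expected number of hours to first reach Degraded from state s, with t(Degraded) = 0. Conditioning on the first hour:
t(Running) = 1 + 0.35·t(Running) + 0.31·t(Under Repair)
t(Under Repair) = 1 + 0.38·t(Running) + 0.25·t(Under Repair)
Solving: t(Running) = 2.8672, t(Under Repair) = 2.7860.
Expected hours from Running to Degraded: 2.8672.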